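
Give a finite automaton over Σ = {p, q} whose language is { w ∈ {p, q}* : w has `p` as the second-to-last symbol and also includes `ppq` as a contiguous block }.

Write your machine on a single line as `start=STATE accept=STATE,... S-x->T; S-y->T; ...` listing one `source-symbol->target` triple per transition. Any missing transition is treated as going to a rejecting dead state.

start=A; accept=D,G; A-p->B; A-q->A; B-p->C; B-q->A; C-p->C; C-q->D; D-p->E; D-q->F; E-p->G; E-q->D; F-p->E; F-q->F; G-p->G; G-q->D

Build one automaton per condition and run them in lockstep. The first has 7 states tracking the last 2 symbols read; the second has 4 states tracking whether and how much of `ppq` has been seen. A product state is a pair (one from each), accepting exactly when both do. Equivalent product states are then merged.
With 7 states:
       p  q 
>  A   B  A 
   B   C  A 
   C   C  D 
 * D   E  F 
   E   G  D 
   F   E  F 
 * G   G  D 
(> = start, * = accepting)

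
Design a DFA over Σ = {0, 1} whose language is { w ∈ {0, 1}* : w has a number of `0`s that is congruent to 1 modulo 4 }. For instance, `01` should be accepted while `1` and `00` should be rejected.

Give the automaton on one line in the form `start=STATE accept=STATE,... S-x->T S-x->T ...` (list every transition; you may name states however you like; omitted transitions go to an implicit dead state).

Keep the running count of `0`s modulo 4: each `0` advances along the cycle A → B → C → D → A while other symbols loop. Accept at B.
A 4-state machine:
       0  1 
>  A   B  A 
 * B   C  B 
   C   D  C 
   D   A  D 
(> = start, * = accepting)

start=A accept=B A-0->B A-1->A B-0->C B-1->B C-0->D C-1->C D-0->A D-1->D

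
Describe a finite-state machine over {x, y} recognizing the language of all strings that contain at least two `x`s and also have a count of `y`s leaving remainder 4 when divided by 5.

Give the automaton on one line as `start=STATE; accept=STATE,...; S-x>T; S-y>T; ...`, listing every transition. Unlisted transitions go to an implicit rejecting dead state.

Build one automaton per condition and run them in lockstep. The first has 4 states tracking the count of `x`s, saturating at 3; the second has 5 states tracking the count of `y`s modulo 5. A product state is a pair (one from each), accepting exactly when both do.
20 states suffice.
          x    y  
>  q0     q1   q2 
   q1     q3   q4 
   q2     q4   q5 
   q3     q6   q7 
   q4     q7   q8 
   q5     q8   q9 
   q6     q6  q10 
   q7    q10  q11 
   q8    q11  q12 
   q9    q12  q13 
   q10   q10  q14 
   q11   q14  q15 
   q12   q15  q16 
   q13   q16   q0 
   q14   q14  q17 
   q15   q17  q18 
   q16   q18   q1 
   q17   q17  q19 
 * q18   q19   q3 
 * q19   q19   q6 
(> = start, * = accepting)

start=q0; accept=q18,q19; q0-x>q1; q0-y>q2; q1-x>q3; q1-y>q4; q2-x>q4; q2-y>q5; q3-x>q6; q3-y>q7; q4-x>q7; q4-y>q8; q5-x>q8; q5-y>q9; q6-x>q6; q6-y>q10; q7-x>q10; q7-y>q11; q8-x>q11; q8-y>q12; q9-x>q12; q9-y>q13; q10-x>q10; q10-y>q14; q11-x>q14; q11-y>q15; q12-x>q15; q12-y>q16; q13-x>q16; q13-y>q0; q14-x>q14; q14-y>q17; q15-x>q17; q15-y>q18; q16-x>q18; q16-y>q1; q17-x>q17; q17-y>q19; q18-x>q19; q18-y>q3; q19-x>q19; q19-y>q6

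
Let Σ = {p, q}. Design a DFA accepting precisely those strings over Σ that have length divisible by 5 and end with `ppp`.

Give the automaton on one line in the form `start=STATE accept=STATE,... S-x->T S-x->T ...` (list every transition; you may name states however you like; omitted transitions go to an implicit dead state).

Run two small machines in parallel and take their product. The first has 5 states tracking the input length modulo 5; the second has 4 states tracking how much of the suffix `ppp` has currently been matched. A product state is a pair (one from each), accepting exactly when both do. Equivalent product states are then merged.
8 states suffice.
        p   q  
>  s0   s1  s1 
   s1   s2  s2 
   s2   s3  s4 
   s3   s5  s6 
   s4   s6  s6 
   s5   s7  s0 
   s6   s0  s0 
 * s7   s1  s1 
(> = start, * = accepting)

start=s0 accept=s7 s0-p->s1 s0-q->s1 s1-p->s2 s1-q->s2 s2-p->s3 s2-q->s4 s3-p->s5 s3-q->s6 s4-p->s6 s4-q->s6 s5-p->s7 s5-q->s0 s6-p->s0 s6-q->s0 s7-p->s1 s7-q->s1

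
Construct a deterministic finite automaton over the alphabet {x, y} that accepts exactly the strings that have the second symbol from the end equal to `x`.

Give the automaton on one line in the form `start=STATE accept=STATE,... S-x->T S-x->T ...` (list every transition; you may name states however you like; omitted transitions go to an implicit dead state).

start=s0 accept=s3,s4 s0-x->s1 s0-y->s2 s1-x->s3 s1-y->s4 s2-x->s5 s2-y->s6 s3-x->s3 s3-y->s4 s4-x->s5 s4-y->s6 s5-x->s3 s5-y->s4 s6-x->s5 s6-y->s6

Because acceptance depends on a position counted from the end, the machine has to buffer the most recent 2 symbols. Make each state the string of the last up-to-2 symbols read; on input `x` shift the window left and append `x`. Accept when the buffered window has length 2 and begins with `x`.
7 states suffice.
        x   y  
>  s0   s1  s2 
   s1   s3  s4 
   s2   s5  s6 
 * s3   s3  s4 
 * s4   s5  s6 
   s5   s3  s4 
   s6   s5  s6 
(> = start, * = accepting)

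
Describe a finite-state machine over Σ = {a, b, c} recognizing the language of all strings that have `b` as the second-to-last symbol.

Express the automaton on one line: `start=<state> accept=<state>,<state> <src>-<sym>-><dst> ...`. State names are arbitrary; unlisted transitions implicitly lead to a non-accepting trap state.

start=s0 accept=s7,s8,s9 s0-a->s1 s0-b->s2 s0-c->s3 s1-a->s4 s1-b->s5 s1-c->s6 s2-a->s7 s2-b->s8 s2-c->s9 s3-a->s10 s3-b->s11 s3-c->s12 s4-a->s4 s4-b->s5 s4-c->s6 s5-a->s7 s5-b->s8 s5-c->s9 s6-a->s10 s6-b->s11 s6-c->s12 s7-a->s4 s7-b->s5 s7-c->s6 s8-a->s7 s8-b->s8 s8-c->s9 s9-a->s10 s9-b->s11 s9-c->s12 s10-a->s4 s10-b->s5 s10-c->s6 s11-a->s7 s11-b->s8 s11-c->s9 s12-a->s10 s12-b->s11 s12-c->s12

Because acceptance depends on a position counted from the end, the machine has to buffer the most recent 2 symbols. Make each state the string of the last up-to-2 symbols read; on input `x` shift the window left and append `x`. Accept when the buffered window has length 2 and begins with `b`.
          a    b    c  
>  s0     s1   s2   s3 
   s1     s4   s5   s6 
   s2     s7   s8   s9 
   s3    s10  s11  s12 
   s4     s4   s5   s6 
   s5     s7   s8   s9 
   s6    s10  s11  s12 
 * s7     s4   s5   s6 
 * s8     s7   s8   s9 
 * s9    s10  s11  s12 
   s10    s4   s5   s6 
   s11    s7   s8   s9 
   s12   s10  s11  s12 
(> = start, * = accepting)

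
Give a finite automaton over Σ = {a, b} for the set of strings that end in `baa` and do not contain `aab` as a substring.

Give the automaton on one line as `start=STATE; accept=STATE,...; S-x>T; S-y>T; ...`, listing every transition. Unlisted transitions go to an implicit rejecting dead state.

start=q0; accept=q6; q0-a>q1; q0-b>q2; q1-a>q3; q1-b>q2; q2-a>q4; q2-b>q2; q3-a>q3; q3-b>q5; q4-a>q6; q4-b>q2; q5-a>q7; q5-b>q5; q6-a>q3; q6-b>q5; q7-a>q8; q7-b>q5; q8-a>q9; q8-b>q5; q9-a>q9; q9-b>q5

Run two small machines in parallel and take their product. One (4 states) tracks how much of the suffix `baa` has currently been matched; the other (4 states) tracks partial matches of the forbidden pattern `aab`. Each combined state is a pair, one component from each; accept when both components accept.
10 states suffice.
        a   b  
>  q0   q1  q2 
   q1   q3  q2 
   q2   q4  q2 
   q3   q3  q5 
   q4   q6  q2 
   q5   q7  q5 
 * q6   q3  q5 
   q7   q8  q5 
   q8   q9  q5 
   q9   q9  q5 
(> = start, * = accepting)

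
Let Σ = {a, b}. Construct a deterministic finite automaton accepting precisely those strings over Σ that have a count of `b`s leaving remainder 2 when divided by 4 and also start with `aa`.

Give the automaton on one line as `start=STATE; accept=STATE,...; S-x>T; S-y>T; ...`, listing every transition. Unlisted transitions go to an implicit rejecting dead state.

start=q0; accept=q5; q0-a>q1; q0-b>q2; q1-a>q3; q1-b>q2; q2-a>q2; q2-b>q2; q3-a>q3; q3-b>q4; q4-a>q4; q4-b>q5; q5-a>q5; q5-b>q6; q6-a>q6; q6-b>q3

Handle the two conditions separately and then intersect. The first has 4 states tracking the count of `b`s modulo 4; the second has 4 states tracking whether the input so far still matches the prefix `aa`. A product state is a pair (one from each), accepting exactly when both do. After merging equivalent states the machine shrinks.
A 7-state machine:
        a   b  
>  q0   q1  q2 
   q1   q3  q2 
   q2   q2  q2 
   q3   q3  q4 
   q4   q4  q5 
 * q5   q5  q6 
   q6   q6  q3 
(> = start, * = accepting)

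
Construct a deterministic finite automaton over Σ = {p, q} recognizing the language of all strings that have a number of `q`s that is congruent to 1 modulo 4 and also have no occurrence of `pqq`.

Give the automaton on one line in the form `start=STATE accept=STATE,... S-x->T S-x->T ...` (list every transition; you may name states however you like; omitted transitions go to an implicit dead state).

Handle the two conditions separately and then intersect. The first has 4 states tracking the count of `q`s modulo 4; the second has 4 states tracking partial matches of the forbidden pattern `pqq`. A product state is a pair (one from each), accepting exactly when both do. After merging equivalent states the machine shrinks.
A 13-state machine:
          p    q  
>  s0     s1   s2 
   s1     s1   s3 
 * s2     s4   s5 
 * s3     s4   s6 
 * s4     s4   s7 
   s5     s8   s9 
   s6     s6   s6 
   s7     s8   s6 
   s8     s8  s10 
   s9    s11   s0 
   s10   s11   s6 
   s11   s11  s12 
   s12    s1   s6 
(> = start, * = accepting)

start=s0 accept=s2,s3,s4 s0-p->s1 s0-q->s2 s1-p->s1 s1-q->s3 s2-p->s4 s2-q->s5 s3-p->s4 s3-q->s6 s4-p->s4 s4-q->s7 s5-p->s8 s5-q->s9 s6-p->s6 s6-q->s6 s7-p->s8 s7-q->s6 s8-p->s8 s8-q->s10 s9-p->s11 s9-q->s0 s10-p->s11 s10-q->s6 s11-p->s11 s11-q->s12 s12-p->s1 s12-q->s6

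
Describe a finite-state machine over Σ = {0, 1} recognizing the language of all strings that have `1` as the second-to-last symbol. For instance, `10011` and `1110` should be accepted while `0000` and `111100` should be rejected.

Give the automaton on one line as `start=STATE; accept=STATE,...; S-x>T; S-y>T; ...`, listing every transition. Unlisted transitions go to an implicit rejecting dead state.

Because acceptance depends on a position counted from the end, the machine has to buffer the most recent 2 symbols. Make each state the string of the last up-to-2 symbols read; on input `x` shift the window left and append `x`. Accept when the buffered window has length 2 and begins with `1`.
        0   1  
>  q0   q1  q2 
   q1   q3  q4 
   q2   q5  q6 
   q3   q3  q4 
   q4   q5  q6 
 * q5   q3  q4 
 * q6   q5  q6 
(> = start, * = accepting)

start=q0; accept=q5,q6; q0-0>q1; q0-1>q2; q1-0>q3; q1-1>q4; q2-0>q5; q2-1>q6; q3-0>q3; q3-1>q4; q4-0>q5; q4-1>q6; q5-0>q3; q5-1>q4; q6-0>q5; q6-1>q6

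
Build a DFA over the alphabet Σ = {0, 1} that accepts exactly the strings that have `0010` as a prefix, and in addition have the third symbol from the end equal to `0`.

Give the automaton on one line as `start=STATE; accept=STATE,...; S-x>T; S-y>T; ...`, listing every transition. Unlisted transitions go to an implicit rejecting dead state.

start=q0; accept=q5,q8,q9,q10; q0-0>q1; q0-1>q2; q1-0>q3; q1-1>q2; q2-0>q2; q2-1>q2; q3-0>q2; q3-1>q4; q4-0>q5; q4-1>q2; q5-0>q6; q5-1>q7; q6-0>q8; q6-1>q9; q7-0>q5; q7-1>q10; q8-0>q8; q8-1>q9; q9-0>q5; q9-1>q10; q10-0>q11; q10-1>q12; q11-0>q6; q11-1>q7; q12-0>q11; q12-1>q12

Build one automaton per condition and run them in lockstep. One (6 states) tracks whether the input so far still matches the prefix `0010`; the other (15 states) tracks the last 3 symbols read. Each combined state is a pair, one component from each; accept when both components accept. Equivalent product states are then merged.
A 13-state machine:
          0    1  
>  q0     q1   q2 
   q1     q3   q2 
   q2     q2   q2 
   q3     q2   q4 
   q4     q5   q2 
 * q5     q6   q7 
   q6     q8   q9 
   q7     q5  q10 
 * q8     q8   q9 
 * q9     q5  q10 
 * q10   q11  q12 
   q11    q6   q7 
   q12   q11  q12 
(> = start, * = accepting)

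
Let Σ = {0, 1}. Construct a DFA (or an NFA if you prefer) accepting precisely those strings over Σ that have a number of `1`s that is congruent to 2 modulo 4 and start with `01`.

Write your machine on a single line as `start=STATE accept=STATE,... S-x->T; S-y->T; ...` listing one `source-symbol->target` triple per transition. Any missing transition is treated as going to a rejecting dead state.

start=S0; accept=S4; S0-0->S1; S0-1->S2; S1-0->S2; S1-1->S3; S2-0->S2; S2-1->S2; S3-0->S3; S3-1->S4; S4-0->S4; S4-1->S5; S5-0->S5; S5-1->S6; S6-0->S6; S6-1->S3

Build one automaton per condition and run them in lockstep. One (4 states) tracks the count of `1`s modulo 4; the other (4 states) tracks whether the input so far still matches the prefix `01`. Each combined state is a pair, one component from each; accept when both components accept. Equivalent product states are then merged.
A 7-state machine:
        0   1  
>  S0   S1  S2 
   S1   S2  S3 
   S2   S2  S2 
   S3   S3  S4 
 * S4   S4  S5 
   S5   S5  S6 
   S6   S6  S3 
(> = start, * = accepting)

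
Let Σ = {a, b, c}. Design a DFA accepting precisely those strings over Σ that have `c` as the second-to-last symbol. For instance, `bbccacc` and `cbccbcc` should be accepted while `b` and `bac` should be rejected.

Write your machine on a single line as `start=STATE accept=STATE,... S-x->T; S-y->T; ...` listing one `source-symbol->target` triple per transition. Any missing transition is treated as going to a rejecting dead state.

start=q0; accept=q10,q11,q12; q0-a->q1; q0-b->q2; q0-c->q3; q1-a->q4; q1-b->q5; q1-c->q6; q2-a->q7; q2-b->q8; q2-c->q9; q3-a->q10; q3-b->q11; q3-c->q12; q4-a->q4; q4-b->q5; q4-c->q6; q5-a->q7; q5-b->q8; q5-c->q9; q6-a->q10; q6-b->q11; q6-c->q12; q7-a->q4; q7-b->q5; q7-c->q6; q8-a->q7; q8-b->q8; q8-c->q9; q9-a->q10; q9-b->q11; q9-c->q12; q10-a->q4; q10-b->q5; q10-c->q6; q11-a->q7; q11-b->q8; q11-c->q9; q12-a->q10; q12-b->q11; q12-c->q12

A DFA must remember the last 2 symbols (since which symbol is second-to-last isn't known until the input ends). Use one state per possible window of the last ≤2 symbols; accept from those whose window starts with `c`.
A 13-state machine:
          a    b    c  
>  q0     q1   q2   q3 
   q1     q4   q5   q6 
   q2     q7   q8   q9 
   q3    q10  q11  q12 
   q4     q4   q5   q6 
   q5     q7   q8   q9 
   q6    q10  q11  q12 
   q7     q4   q5   q6 
   q8     q7   q8   q9 
   q9    q10  q11  q12 
 * q10    q4   q5   q6 
 * q11    q7   q8   q9 
 * q12   q10  q11  q12 
(> = start, * = accepting)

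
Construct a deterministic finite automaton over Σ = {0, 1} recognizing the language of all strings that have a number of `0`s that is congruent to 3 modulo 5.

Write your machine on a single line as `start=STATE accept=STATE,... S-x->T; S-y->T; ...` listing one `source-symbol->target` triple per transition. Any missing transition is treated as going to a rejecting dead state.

start=s0; accept=s3; s0-0->s1; s0-1->s0; s1-0->s2; s1-1->s1; s2-0->s3; s2-1->s2; s3-0->s4; s3-1->s3; s4-0->s0; s4-1->s4

Keep the running count of `0`s modulo 5: each `0` advances along the cycle s0 → s1 → s2 → s3 → s4 → s0 while other symbols loop. Accept at s3.
        0   1  
>  s0   s1  s0 
   s1   s2  s1 
   s2   s3  s2 
 * s3   s4  s3 
   s4   s0  s4 
(> = start, * = accepting)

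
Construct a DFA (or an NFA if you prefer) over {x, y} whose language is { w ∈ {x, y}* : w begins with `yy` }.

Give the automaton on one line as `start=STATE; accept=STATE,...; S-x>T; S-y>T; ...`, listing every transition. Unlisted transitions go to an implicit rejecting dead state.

Check the first 2 symbols one by one: A through B record how many have matched `yy` so far; any wrong symbol goes to the dead state D. After all 2 match we enter the accepting sink C.
With 4 states:
       x  y 
>  A   D  B 
   B   D  C 
 * C   C  C 
   D   D  D 
(> = start, * = accepting)

start=A; accept=C; A-x>D; A-y>B; B-x>D; B-y>C; C-x>C; C-y>C; D-x>D; D-y>D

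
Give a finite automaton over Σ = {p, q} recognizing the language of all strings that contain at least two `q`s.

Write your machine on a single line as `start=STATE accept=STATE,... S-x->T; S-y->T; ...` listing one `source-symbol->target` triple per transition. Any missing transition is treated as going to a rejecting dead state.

start=S0; accept=S2,S3; S0-p->S0; S0-q->S1; S1-p->S1; S1-q->S2; S2-p->S2; S2-q->S3; S3-p->S3; S3-q->S3

Only the number of `q`s matters, and only up to 3. Make a chain S0 → S1 → S2 → S3 advanced by each `q` (with S3 absorbing); every other symbol self-loops. The accepting set is {S2, S3}.
        p   q  
>  S0   S0  S1 
   S1   S1  S2 
 * S2   S2  S3 
 * S3   S3  S3 
(> = start, * = accepting)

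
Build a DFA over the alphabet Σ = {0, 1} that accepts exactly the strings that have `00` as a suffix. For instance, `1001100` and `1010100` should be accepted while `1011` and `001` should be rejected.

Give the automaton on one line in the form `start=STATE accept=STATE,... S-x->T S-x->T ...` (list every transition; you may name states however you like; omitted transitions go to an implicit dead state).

start=q0 accept=q2 q0-0->q1 q0-1->q0 q1-0->q2 q1-1->q0 q2-0->q2 q2-1->q0

Let each state record the length of the longest suffix of the input read so far that is also a prefix of `00`. q1 means the last symbol is `0`; q2 means the last 2 symbols are `00`. Accept only at q2, where the string currently ends in `00`.
        0   1  
>  q0   q1  q0 
   q1   q2  q0 
 * q2   q2  q0 
(> = start, * = accepting)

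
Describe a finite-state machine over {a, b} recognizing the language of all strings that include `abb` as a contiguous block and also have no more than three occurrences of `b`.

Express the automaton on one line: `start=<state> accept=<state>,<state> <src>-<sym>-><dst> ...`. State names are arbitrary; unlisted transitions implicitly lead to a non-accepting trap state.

start=s0 accept=s6,s8 s0-a->s1 s0-b->s2 s1-a->s1 s1-b->s3 s2-a->s4 s2-b->s5 s3-a->s4 s3-b->s6 s4-a->s4 s4-b->s7 s5-a->s5 s5-b->s5 s6-a->s6 s6-b->s8 s7-a->s5 s7-b->s8 s8-a->s8 s8-b->s5

Build one automaton per condition and run them in lockstep. One (4 states) tracks whether and how much of `abb` has been seen; the other (5 states) tracks the count of `b`s, saturating at 4. Each combined state is a pair, one component from each; accept when both components accept. After merging equivalent states the machine shrinks.
A 9-state machine:
        a   b  
>  s0   s1  s2 
   s1   s1  s3 
   s2   s4  s5 
   s3   s4  s6 
   s4   s4  s7 
   s5   s5  s5 
 * s6   s6  s8 
   s7   s5  s8 
 * s8   s8  s5 
(> = start, * = accepting)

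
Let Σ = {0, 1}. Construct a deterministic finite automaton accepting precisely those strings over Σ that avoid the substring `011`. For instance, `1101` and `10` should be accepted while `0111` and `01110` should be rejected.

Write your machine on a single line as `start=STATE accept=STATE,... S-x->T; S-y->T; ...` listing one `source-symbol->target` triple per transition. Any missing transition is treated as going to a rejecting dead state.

start=q0; accept=q0,q1,q2; q0-0->q1; q0-1->q0; q1-0->q1; q1-1->q2; q2-0->q1; q2-1->q3; q3-0->q3; q3-1->q3

Track partial matches of the forbidden pattern `011`. State q3 is a dead state reached once `011` has occurred; every other state accepts. q0 means no part of `011` is currently matched.
        0   1  
>* q0   q1  q0 
 * q1   q1  q2 
 * q2   q1  q3 
   q3   q3  q3 
(> = start, * = accepting)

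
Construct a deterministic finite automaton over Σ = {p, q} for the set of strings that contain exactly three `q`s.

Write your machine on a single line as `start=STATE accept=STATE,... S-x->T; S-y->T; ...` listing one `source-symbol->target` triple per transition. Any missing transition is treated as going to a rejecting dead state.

start=S0; accept=S3; S0-p->S0; S0-q->S1; S1-p->S1; S1-q->S2; S2-p->S2; S2-q->S3; S3-p->S3; S3-q->S4; S4-p->S4; S4-q->S4

Only the number of `q`s matters, and only up to 4. Make a chain S0 → S1 → S2 → S3 → S4 advanced by each `q` (with S4 absorbing); every other symbol self-loops. The accepting set is {S3}.
5 states suffice.
        p   q  
>  S0   S0  S1 
   S1   S1  S2 
   S2   S2  S3 
 * S3   S3  S4 
   S4   S4  S4 
(> = start, * = accepting)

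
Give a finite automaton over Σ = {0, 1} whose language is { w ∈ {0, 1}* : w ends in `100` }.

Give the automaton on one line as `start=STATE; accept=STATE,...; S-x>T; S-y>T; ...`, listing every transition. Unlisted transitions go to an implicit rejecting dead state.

Remember how much of `100` the current input suffix matches. State q0 means no match yet; q1 means the last symbol is `1`; q2 means the last 2 symbols are `10`; q3 means the last 3 symbols are `100`. Only q3 accepts. On a mismatch, fall back to the longest proper suffix that is still a prefix of `100`.
        0   1  
>  q0   q0  q1 
   q1   q2  q1 
   q2   q3  q1 
 * q3   q0  q1 
(> = start, * = accepting)

start=q0; accept=q3; q0-0>q0; q0-1>q1; q1-0>q2; q1-1>q1; q2-0>q3; q2-1>q1; q3-0>q0; q3-1>q1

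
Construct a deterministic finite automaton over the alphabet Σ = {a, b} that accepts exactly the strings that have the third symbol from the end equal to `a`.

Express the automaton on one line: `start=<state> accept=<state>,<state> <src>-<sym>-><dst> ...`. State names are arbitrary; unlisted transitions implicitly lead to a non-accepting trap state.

start=S0 accept=S7,S8,S9,S10 S0-a->S1 S0-b->S2 S1-a->S3 S1-b->S4 S2-a->S5 S2-b->S6 S3-a->S7 S3-b->S8 S4-a->S9 S4-b->S10 S5-a->S11 S5-b->S12 S6-a->S13 S6-b->S14 S7-a->S7 S7-b->S8 S8-a->S9 S8-b->S10 S9-a->S11 S9-b->S12 S10-a->S13 S10-b->S14 S11-a->S7 S11-b->S8 S12-a->S9 S12-b->S10 S13-a->S11 S13-b->S12 S14-a->S13 S14-b->S14

A DFA must remember the last 3 symbols (since which symbol is third-to-last isn't known until the input ends). Use one state per possible window of the last ≤3 symbols; accept from those whose window starts with `a`.
15 states suffice.
          a    b  
>  S0     S1   S2 
   S1     S3   S4 
   S2     S5   S6 
   S3     S7   S8 
   S4     S9  S10 
   S5    S11  S12 
   S6    S13  S14 
 * S7     S7   S8 
 * S8     S9  S10 
 * S9    S11  S12 
 * S10   S13  S14 
   S11    S7   S8 
   S12    S9  S10 
   S13   S11  S12 
   S14   S13  S14 
(> = start, * = accepting)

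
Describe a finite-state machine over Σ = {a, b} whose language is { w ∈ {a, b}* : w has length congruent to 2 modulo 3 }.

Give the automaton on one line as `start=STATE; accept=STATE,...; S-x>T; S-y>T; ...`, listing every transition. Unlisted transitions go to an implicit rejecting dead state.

start=q0; accept=q2; q0-a>q1; q0-b>q1; q1-a>q2; q1-b>q2; q2-a>q0; q2-b>q0

Only the length mod 3 matters, so use a 3-cycle: from any state, every input symbol moves to the next state, wrapping q2 back to q0. Mark q2 accepting.
        a   b  
>  q0   q1  q1 
   q1   q2  q2 
 * q2   q0  q0 
(> = start, * = accepting)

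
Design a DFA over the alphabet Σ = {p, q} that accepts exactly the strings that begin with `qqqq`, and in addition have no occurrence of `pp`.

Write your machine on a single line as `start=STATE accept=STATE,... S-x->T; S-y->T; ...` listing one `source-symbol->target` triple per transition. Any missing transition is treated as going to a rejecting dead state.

start=s0; accept=s5,s6; s0-p->s1; s0-q->s2; s1-p->s1; s1-q->s1; s2-p->s1; s2-q->s3; s3-p->s1; s3-q->s4; s4-p->s1; s4-q->s5; s5-p->s6; s5-q->s5; s6-p->s1; s6-q->s5

Run two small machines in parallel and take their product. One (6 states) tracks whether the input so far still matches the prefix `qqqq`; the other (3 states) tracks partial matches of the forbidden pattern `pp`. Each combined state is a pair, one component from each; accept when both components accept. Equivalent product states are then merged.
        p   q  
>  s0   s1  s2 
   s1   s1  s1 
   s2   s1  s3 
   s3   s1  s4 
   s4   s1  s5 
 * s5   s6  s5 
 * s6   s1  s5 
(> = start, * = accepting)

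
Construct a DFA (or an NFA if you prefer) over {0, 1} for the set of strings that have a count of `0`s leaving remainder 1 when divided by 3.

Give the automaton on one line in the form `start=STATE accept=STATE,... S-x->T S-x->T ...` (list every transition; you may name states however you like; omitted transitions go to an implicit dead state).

The only thing that matters is how many `0`s have appeared, reduced mod 3. Use one state per residue: A for 0, …, C for 2. Reading `0` moves to the next residue; anything else stays put. B is accepting.
With 3 states:
       0  1 
>  A   B  A 
 * B   C  B 
   C   A  C 
(> = start, * = accepting)

start=A accept=B A-0->B A-1->A B-0->C B-1->B C-0->A C-1->C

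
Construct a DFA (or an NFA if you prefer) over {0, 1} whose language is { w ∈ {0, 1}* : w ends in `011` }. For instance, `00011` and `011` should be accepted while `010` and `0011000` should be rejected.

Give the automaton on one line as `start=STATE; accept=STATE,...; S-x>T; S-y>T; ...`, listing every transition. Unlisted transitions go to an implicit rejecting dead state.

Remember how much of `011` the current input suffix matches. State S0 means no match yet; S1 means the last symbol is `0`; S2 means the last 2 symbols are `01`; S3 means the last 3 symbols are `011`. Only S3 accepts. On a mismatch, fall back to the longest proper suffix that is still a prefix of `011`.
        0   1  
>  S0   S1  S0 
   S1   S1  S2 
   S2   S1  S3 
 * S3   S1  S0 
(> = start, * = accepting)

start=S0; accept=S3; S0-0>S1; S0-1>S0; S1-0>S1; S1-1>S2; S2-0>S1; S2-1>S3; S3-0>S1; S3-1>S0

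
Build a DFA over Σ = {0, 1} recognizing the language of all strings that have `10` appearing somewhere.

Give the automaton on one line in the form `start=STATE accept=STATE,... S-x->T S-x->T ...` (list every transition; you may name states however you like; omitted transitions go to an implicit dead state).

Track how much of `10` has been matched so far: state S0 is no progress, S2 is the absorbing accept state reached once `10` has occurred. Intermediate states record partial matches; on a mismatch, fall back to the longest reusable overlap.
        0   1  
>  S0   S0  S1 
   S1   S2  S1 
 * S2   S2  S2 
(> = start, * = accepting)

start=S0 accept=S2 S0-0->S0 S0-1->S1 S1-0->S2 S1-1->S1 S2-0->S2 S2-1->S2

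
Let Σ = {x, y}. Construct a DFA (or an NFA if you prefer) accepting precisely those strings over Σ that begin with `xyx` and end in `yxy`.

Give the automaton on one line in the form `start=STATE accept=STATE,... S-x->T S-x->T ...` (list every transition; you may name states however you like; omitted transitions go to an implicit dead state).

Handle the two conditions separately and then intersect. One (5 states) tracks whether the input so far still matches the prefix `xyx`; the other (4 states) tracks how much of the suffix `yxy` has currently been matched. Each combined state is a pair, one component from each; accept when both components accept. Minimizing collapses redundant product states.
8 states suffice.
        x   y  
>  q0   q1  q2 
   q1   q2  q3 
   q2   q2  q2 
   q3   q4  q2 
   q4   q5  q6 
   q5   q5  q7 
 * q6   q4  q7 
   q7   q4  q7 
(> = start, * = accepting)

start=q0 accept=q6 q0-x->q1 q0-y->q2 q1-x->q2 q1-y->q3 q2-x->q2 q2-y->q2 q3-x->q4 q3-y->q2 q4-x->q5 q4-y->q6 q5-x->q5 q5-y->q7 q6-x->q4 q6-y->q7 q7-x->q4 q7-y->q7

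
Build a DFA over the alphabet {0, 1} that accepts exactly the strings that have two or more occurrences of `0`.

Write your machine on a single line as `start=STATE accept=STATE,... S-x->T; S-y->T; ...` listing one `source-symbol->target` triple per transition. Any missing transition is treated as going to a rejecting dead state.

Only the number of `0`s matters, and only up to 3. Make a chain s0 → s1 → s2 → s3 advanced by each `0` (with s3 absorbing); every other symbol self-loops. The accepting set is {s2, s3}.
4 states suffice.
        0   1  
>  s0   s1  s0 
   s1   s2  s1 
 * s2   s3  s2 
 * s3   s3  s3 
(> = start, * = accepting)

start=s0; accept=s2,s3; s0-0->s1; s0-1->s0; s1-0->s2; s1-1->s1; s2-0->s3; s2-1->s2; s3-0->s3; s3-1->s3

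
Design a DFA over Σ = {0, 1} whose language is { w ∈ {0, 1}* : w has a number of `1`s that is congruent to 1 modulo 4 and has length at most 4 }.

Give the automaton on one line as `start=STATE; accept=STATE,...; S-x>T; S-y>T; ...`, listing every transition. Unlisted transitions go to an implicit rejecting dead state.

Build one automaton per condition and run them in lockstep. The first has 4 states tracking the count of `1`s modulo 4; the second has 6 states tracking the input length, saturating at 5. A product state is a pair (one from each), accepting exactly when both do.
With 18 states:
          0    1  
>  q0     q1   q2 
   q1     q3   q4 
 * q2     q4   q5 
   q3     q6   q7 
 * q4     q7   q8 
   q5     q8   q9 
   q6    q10  q11 
 * q7    q11  q12 
   q8    q12  q13 
   q9    q13  q10 
   q10   q14  q15 
 * q11   q15  q16 
   q12   q16  q17 
   q13   q17  q14 
   q14   q14  q15 
   q15   q15  q16 
   q16   q16  q17 
   q17   q17  q14 
(> = start, * = accepting)

start=q0; accept=q2,q4,q7,q11; q0-0>q1; q0-1>q2; q1-0>q3; q1-1>q4; q2-0>q4; q2-1>q5; q3-0>q6; q3-1>q7; q4-0>q7; q4-1>q8; q5-0>q8; q5-1>q9; q6-0>q10; q6-1>q11; q7-0>q11; q7-1>q12; q8-0>q12; q8-1>q13; q9-0>q13; q9-1>q10; q10-0>q14; q10-1>q15; q11-0>q15; q11-1>q16; q12-0>q16; q12-1>q17; q13-0>q17; q13-1>q14; q14-0>q14; q14-1>q15; q15-0>q15; q15-1>q16; q16-0>q16; q16-1>q17; q17-0>q17; q17-1>q14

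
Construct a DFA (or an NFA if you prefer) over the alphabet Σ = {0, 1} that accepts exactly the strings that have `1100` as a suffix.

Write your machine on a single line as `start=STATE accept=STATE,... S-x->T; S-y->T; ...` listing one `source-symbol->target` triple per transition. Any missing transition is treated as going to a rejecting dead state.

Let each state record the length of the longest suffix of the input read so far that is also a prefix of `1100`. s1 means the last symbol is `1`; s2 means the last 2 symbols are `11`; s3 means the last 3 symbols are `110`; s4 means the last 4 symbols are `1100`. Accept only at s4, where the string currently ends in `1100`.
5 states suffice.
        0   1  
>  s0   s0  s1 
   s1   s0  s2 
   s2   s3  s2 
   s3   s4  s1 
 * s4   s0  s1 
(> = start, * = accepting)

start=s0; accept=s4; s0-0->s0; s0-1->s1; s1-0->s0; s1-1->s2; s2-0->s3; s2-1->s2; s3-0->s4; s3-1->s1; s4-0->s0; s4-1->s1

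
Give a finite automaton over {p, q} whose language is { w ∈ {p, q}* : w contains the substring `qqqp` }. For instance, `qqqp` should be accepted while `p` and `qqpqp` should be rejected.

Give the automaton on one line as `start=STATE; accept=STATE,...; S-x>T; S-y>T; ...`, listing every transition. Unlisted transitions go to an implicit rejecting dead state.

start=A; accept=E; A-p>A; A-q>B; B-p>A; B-q>C; C-p>A; C-q>D; D-p>E; D-q>D; E-p>E; E-q>E

Track how much of `qqqp` has been matched so far: state A is no progress, E is the absorbing accept state reached once `qqqp` has occurred. Intermediate states record partial matches; on a mismatch, fall back to the longest reusable overlap.
A 5-state machine:
       p  q 
>  A   A  B 
   B   A  C 
   C   A  D 
   D   E  D 
 * E   E  E 
(> = start, * = accepting)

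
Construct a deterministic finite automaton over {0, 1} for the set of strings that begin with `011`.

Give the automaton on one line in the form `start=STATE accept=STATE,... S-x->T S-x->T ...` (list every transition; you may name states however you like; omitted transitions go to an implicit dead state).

Check the first 3 symbols one by one: q0 through q2 record how many have matched `011` so far; any wrong symbol goes to the dead state q4. After all 3 match we enter the accepting sink q3.
A 5-state machine:
        0   1  
>  q0   q1  q4 
   q1   q4  q2 
   q2   q4  q3 
 * q3   q3  q3 
   q4   q4  q4 
(> = start, * = accepting)

start=q0 accept=q3 q0-0->q1 q0-1->q4 q1-0->q4 q1-1->q2 q2-0->q4 q2-1->q3 q3-0->q3 q3-1->q3 q4-0->q4 q4-1->q4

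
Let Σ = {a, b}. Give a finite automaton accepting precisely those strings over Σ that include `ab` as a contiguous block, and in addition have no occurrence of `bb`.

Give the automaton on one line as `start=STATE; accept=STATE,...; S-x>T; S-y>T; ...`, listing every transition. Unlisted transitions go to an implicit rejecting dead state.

start=q0; accept=q3,q5; q0-a>q1; q0-b>q2; q1-a>q1; q1-b>q3; q2-a>q1; q2-b>q4; q3-a>q5; q3-b>q4; q4-a>q4; q4-b>q4; q5-a>q5; q5-b>q3

Build one automaton per condition and run them in lockstep. The first has 3 states tracking whether and how much of `ab` has been seen; the second has 3 states tracking partial matches of the forbidden pattern `bb`. A product state is a pair (one from each), accepting exactly when both do. Minimizing collapses redundant product states.
With 6 states:
        a   b  
>  q0   q1  q2 
   q1   q1  q3 
   q2   q1  q4 
 * q3   q5  q4 
   q4   q4  q4 
 * q5   q5  q3 
(> = start, * = accepting)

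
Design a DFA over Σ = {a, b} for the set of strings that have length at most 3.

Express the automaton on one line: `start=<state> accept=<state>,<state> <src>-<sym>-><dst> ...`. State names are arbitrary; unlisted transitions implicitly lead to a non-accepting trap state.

Count input length up to 4: every symbol moves from S0 toward S4, which means 'more than 3' and absorbs. Accept from {S0, S1, S2, S3}.
With 5 states:
        a   b  
>* S0   S1  S1 
 * S1   S2  S2 
 * S2   S3  S3 
 * S3   S4  S4 
   S4   S4  S4 
(> = start, * = accepting)

start=S0 accept=S0,S1,S2,S3 S0-a->S1 S0-b->S1 S1-a->S2 S1-b->S2 S2-a->S3 S2-b->S3 S3-a->S4 S3-b->S4 S4-a->S4 S4-b->S4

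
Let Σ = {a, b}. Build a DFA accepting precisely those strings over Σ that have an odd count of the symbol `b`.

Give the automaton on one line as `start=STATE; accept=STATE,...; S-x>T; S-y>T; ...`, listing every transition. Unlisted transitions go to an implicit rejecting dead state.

start=q0; accept=q1; q0-a>q0; q0-b>q1; q1-a>q1; q1-b>q0

Keep the running count of `b`s modulo 2: each `b` advances along the cycle q0 → q1 → q0 while other symbols loop. Accept at q1.
A 2-state machine:
        a   b  
>  q0   q0  q1 
 * q1   q1  q0 
(> = start, * = accepting)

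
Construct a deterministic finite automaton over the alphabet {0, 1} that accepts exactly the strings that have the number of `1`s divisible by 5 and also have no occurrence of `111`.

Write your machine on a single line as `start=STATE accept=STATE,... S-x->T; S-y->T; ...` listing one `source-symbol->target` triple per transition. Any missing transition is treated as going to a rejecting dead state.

start=q0; accept=q0,q13,q14; q0-0->q0; q0-1->q1; q1-0->q2; q1-1->q3; q2-0->q2; q2-1->q4; q3-0->q5; q3-1->q6; q4-0->q5; q4-1->q7; q5-0->q5; q5-1->q8; q6-0->q6; q6-1->q6; q7-0->q9; q7-1->q6; q8-0->q9; q8-1->q10; q9-0->q9; q9-1->q11; q10-0->q12; q10-1->q6; q11-0->q12; q11-1->q13; q12-0->q12; q12-1->q14; q13-0->q0; q13-1->q6; q14-0->q0; q14-1->q15; q15-0->q2; q15-1->q6

Handle the two conditions separately and then intersect. The first has 5 states tracking the count of `1`s modulo 5; the second has 4 states tracking partial matches of the forbidden pattern `111`. A product state is a pair (one from each), accepting exactly when both do. After merging equivalent states the machine shrinks.
A 16-state machine:
          0    1  
>* q0     q0   q1 
   q1     q2   q3 
   q2     q2   q4 
   q3     q5   q6 
   q4     q5   q7 
   q5     q5   q8 
   q6     q6   q6 
   q7     q9   q6 
   q8     q9  q10 
   q9     q9  q11 
   q10   q12   q6 
   q11   q12  q13 
   q12   q12  q14 
 * q13    q0   q6 
 * q14    q0  q15 
   q15    q2   q6 
(> = start, * = accepting)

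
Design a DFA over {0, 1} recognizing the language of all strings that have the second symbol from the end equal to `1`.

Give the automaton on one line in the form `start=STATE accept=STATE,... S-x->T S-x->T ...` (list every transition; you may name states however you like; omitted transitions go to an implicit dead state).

Because acceptance depends on a position counted from the end, the machine has to buffer the most recent 2 symbols. Make each state the string of the last up-to-2 symbols read; on input `x` shift the window left and append `x`. Accept when the buffered window has length 2 and begins with `1`.
With 7 states:
       0  1 
>  A   B  C 
   B   D  E 
   C   F  G 
   D   D  E 
   E   F  G 
 * F   D  E 
 * G   F  G 
(> = start, * = accepting)

start=A accept=F,G A-0->B A-1->C B-0->D B-1->E C-0->F C-1->G D-0->D D-1->E E-0->F E-1->G F-0->D F-1->E G-0->F G-1->G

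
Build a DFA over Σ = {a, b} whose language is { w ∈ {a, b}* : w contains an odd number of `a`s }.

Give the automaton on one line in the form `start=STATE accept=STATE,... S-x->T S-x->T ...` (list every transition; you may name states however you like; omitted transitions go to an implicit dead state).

Keep the running count of `a`s modulo 2: each `a` advances along the cycle s0 → s1 → s0 while other symbols loop. Accept at s1.
2 states suffice.
        a   b  
>  s0   s1  s0 
 * s1   s0  s1 
(> = start, * = accepting)

start=s0 accept=s1 s0-a->s1 s0-b->s0 s1-a->s0 s1-b->s1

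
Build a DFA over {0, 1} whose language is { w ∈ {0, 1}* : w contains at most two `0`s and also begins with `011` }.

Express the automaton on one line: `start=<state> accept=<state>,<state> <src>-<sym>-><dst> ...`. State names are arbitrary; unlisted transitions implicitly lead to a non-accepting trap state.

Build one automaton per condition and run them in lockstep. One (4 states) tracks the count of `0`s, saturating at 3; the other (5 states) tracks whether the input so far still matches the prefix `011`. Each combined state is a pair, one component from each; accept when both components accept. Minimizing collapses redundant product states.
With 6 states:
       0  1 
>  A   B  C 
   B   C  D 
   C   C  C 
   D   C  E 
 * E   F  E 
 * F   C  F 
(> = start, * = accepting)

start=A accept=E,F A-0->B A-1->C B-0->C B-1->D C-0->C C-1->C D-0->C D-1->E E-0->F E-1->E F-0->C F-1->F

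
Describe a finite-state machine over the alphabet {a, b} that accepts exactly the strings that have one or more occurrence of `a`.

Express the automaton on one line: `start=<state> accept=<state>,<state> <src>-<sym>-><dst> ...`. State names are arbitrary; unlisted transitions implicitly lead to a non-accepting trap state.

start=s0 accept=s1,s2 s0-a->s1 s0-b->s0 s1-a->s2 s1-b->s1 s2-a->s2 s2-b->s2

Only the number of `a`s matters, and only up to 2. Make a chain s0 → s1 → s2 advanced by each `a` (with s2 absorbing); every other symbol self-loops. The accepting set is {s1, s2}.
3 states suffice.
        a   b  
>  s0   s1  s0 
 * s1   s2  s1 
 * s2   s2  s2 
(> = start, * = accepting)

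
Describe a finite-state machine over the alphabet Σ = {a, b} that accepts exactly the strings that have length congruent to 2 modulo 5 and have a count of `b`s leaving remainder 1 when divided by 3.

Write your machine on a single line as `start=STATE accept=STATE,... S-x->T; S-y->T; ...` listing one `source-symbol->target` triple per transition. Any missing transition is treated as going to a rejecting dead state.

Run two small machines in parallel and take their product. One (5 states) tracks the input length modulo 5; the other (3 states) tracks the count of `b`s modulo 3. Each combined state is a pair, one component from each; accept when both components accept.
15 states suffice.
          a    b  
>  S0     S1   S2 
   S1     S3   S4 
   S2     S4   S5 
   S3     S6   S7 
 * S4     S7   S8 
   S5     S8   S6 
   S6     S9  S10 
   S7    S10  S11 
   S8    S11   S9 
   S9     S0  S12 
   S10   S12  S13 
   S11   S13   S0 
   S12    S2  S14 
   S13   S14   S1 
   S14    S5   S3 
(> = start, * = accepting)

start=S0; accept=S4; S0-a->S1; S0-b->S2; S1-a->S3; S1-b->S4; S2-a->S4; S2-b->S5; S3-a->S6; S3-b->S7; S4-a->S7; S4-b->S8; S5-a->S8; S5-b->S6; S6-a->S9; S6-b->S10; S7-a->S10; S7-b->S11; S8-a->S11; S8-b->S9; S9-a->S0; S9-b->S12; S10-a->S12; S10-b->S13; S11-a->S13; S11-b->S0; S12-a->S2; S12-b->S14; S13-a->S14; S13-b->S1; S14-a->S5; S14-b->S3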